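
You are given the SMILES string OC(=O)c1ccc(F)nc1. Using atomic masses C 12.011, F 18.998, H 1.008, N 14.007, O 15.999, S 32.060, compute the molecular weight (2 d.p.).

141.10 g/mol

First, the molecular formula is C6H4FNO2 (counting implicit H from valence).
  C: 6 × 12.011 = 72.066
  F: 1 × 18.998 = 18.998
  H: 4 × 1.008 = 4.032
  N: 1 × 14.007 = 14.007
  O: 2 × 15.999 = 31.998
Sum: 6×12.011 + 1×18.998 + 4×1.008 + 1×14.007 + 2×15.999 = 141.101 → 141.10 g/mol.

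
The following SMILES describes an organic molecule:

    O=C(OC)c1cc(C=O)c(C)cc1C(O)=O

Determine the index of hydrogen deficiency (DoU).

7

Molecular formula: C11H10O5.
DoU = (2C + 2 + N − H − X) / 2, where X is the halogen count and O/S are ignored.
    = (2·11 + 2 + 0 − 10 − 0) / 2 = 14 / 2 = 7.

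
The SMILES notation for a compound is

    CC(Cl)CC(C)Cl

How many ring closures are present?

In SMILES, each pair of matching ring-closure digits denotes one ring-closing bond; the number of such bonds equals the number of independent rings.
Ring-closure bonds here: 0.

0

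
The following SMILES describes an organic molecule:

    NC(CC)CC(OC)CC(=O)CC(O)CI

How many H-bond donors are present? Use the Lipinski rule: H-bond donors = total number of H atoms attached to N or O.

3

Donors: find every N or O and count the H atoms it carries.
  atom 1 (N): bond orders sum to 1 → 2 H
  atom 7 (O): bond orders sum to 2 → 0 H
  atom 11 (O): bond orders sum to 2 → 0 H
  atom 14 (O): bond orders sum to 1 → 1 H
Lipinski HBD = 3.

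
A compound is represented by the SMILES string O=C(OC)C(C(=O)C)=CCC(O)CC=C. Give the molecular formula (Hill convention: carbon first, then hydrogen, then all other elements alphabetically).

Walk through each heavy atom and fill implicit hydrogens from standard valence (C 4, N 3, O 2, S 2, halogen 1):
  atom 1: O, bond orders sum to 2 (valence 2) → 0 H
  atom 2: C, bond orders sum to 4 (valence 4) → 0 H
  atom 3: O, bond orders sum to 2 (valence 2) → 0 H
  atom 4: C, bond orders sum to 1 (valence 4) → 3 H
  atom 5: C, bond orders sum to 4 (valence 4) → 0 H
  atom 6: C, bond orders sum to 4 (valence 4) → 0 H
  atom 7: O, bond orders sum to 2 (valence 2) → 0 H
  atom 8: C, bond orders sum to 1 (valence 4) → 3 H
  atom 9: C, bond orders sum to 3 (valence 4) → 1 H
  atom 10: C, bond orders sum to 2 (valence 4) → 2 H
  atom 11: C, bond orders sum to 3 (valence 4) → 1 H
  atom 12: O, bond orders sum to 1 (valence 2) → 1 H
  atom 13: C, bond orders sum to 2 (valence 4) → 2 H
  atom 14: C, bond orders sum to 3 (valence 4) → 1 H
  atom 15: C, bond orders sum to 2 (valence 4) → 2 H
Totals → C:11, H:16, O:4.
In Hill order: C11H16O4.

C11H16O4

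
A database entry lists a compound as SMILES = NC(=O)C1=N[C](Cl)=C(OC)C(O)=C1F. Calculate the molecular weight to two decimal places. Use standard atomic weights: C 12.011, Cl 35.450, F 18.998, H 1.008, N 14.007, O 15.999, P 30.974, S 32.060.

220.58 g/mol

First, the molecular formula is C7H6ClFN2O3 (counting implicit H from valence).
  C: 7 × 12.011 = 84.077
  Cl: 1 × 35.450 = 35.450
  F: 1 × 18.998 = 18.998
  H: 6 × 1.008 = 6.048
  N: 2 × 14.007 = 28.014
  O: 3 × 15.999 = 47.997
Sum: 7×12.011 + 1×35.450 + 1×18.998 + 6×1.008 + 2×14.007 + 3×15.999 = 220.584 → 220.58 g/mol.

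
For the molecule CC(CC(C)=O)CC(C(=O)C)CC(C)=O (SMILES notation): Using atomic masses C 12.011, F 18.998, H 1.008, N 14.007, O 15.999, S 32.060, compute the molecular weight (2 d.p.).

First, the molecular formula is C12H20O3 (counting implicit H from valence).
  C: 12 × 12.011 = 144.132
  H: 20 × 1.008 = 20.160
  O: 3 × 15.999 = 47.997
Sum: 12×12.011 + 20×1.008 + 3×15.999 = 212.289 → 212.29 g/mol.

212.29 g/mol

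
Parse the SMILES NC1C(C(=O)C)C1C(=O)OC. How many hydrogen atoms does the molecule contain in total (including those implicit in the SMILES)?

Walk through each heavy atom and fill implicit hydrogens from standard valence (C 4, N 3, O 2, S 2, halogen 1):
  atom 1: N, bond orders sum to 1 (valence 3) → 2 H
  atom 2: C, bond orders sum to 3 (valence 4) → 1 H
  atom 3: C, bond orders sum to 3 (valence 4) → 1 H
  atom 4: C, bond orders sum to 4 (valence 4) → 0 H
  atom 5: O, bond orders sum to 2 (valence 2) → 0 H
  atom 6: C, bond orders sum to 1 (valence 4) → 3 H
  atom 7: C, bond orders sum to 3 (valence 4) → 1 H
  atom 8: C, bond orders sum to 4 (valence 4) → 0 H
  atom 9: O, bond orders sum to 2 (valence 2) → 0 H
  atom 10: O, bond orders sum to 2 (valence 2) → 0 H
  atom 11: C, bond orders sum to 1 (valence 4) → 3 H
Total hydrogens: 11.

11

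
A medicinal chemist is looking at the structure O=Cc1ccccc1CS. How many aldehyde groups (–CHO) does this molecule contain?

The aldehyde motif appears at heavy-atom position 2 in the SMILES.
Other groups present: 1 thiol.
Aldehyde count: 1.

1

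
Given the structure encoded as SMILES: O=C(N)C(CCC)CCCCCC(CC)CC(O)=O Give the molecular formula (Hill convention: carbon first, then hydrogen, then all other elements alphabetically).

C15H29NO3

Walk through each heavy atom and fill implicit hydrogens from standard valence (C 4, N 3, O 2, S 2, halogen 1):
  atom 1: O, bond orders sum to 2 (valence 2) → 0 H
  atom 2: C, bond orders sum to 4 (valence 4) → 0 H
  atom 3: N, bond orders sum to 1 (valence 3) → 2 H
  atom 4: C, bond orders sum to 3 (valence 4) → 1 H
  atom 5: C, bond orders sum to 2 (valence 4) → 2 H
  atom 6: C, bond orders sum to 2 (valence 4) → 2 H
  atom 7: C, bond orders sum to 1 (valence 4) → 3 H
  atom 8: C, bond orders sum to 2 (valence 4) → 2 H
  atom 9: C, bond orders sum to 2 (valence 4) → 2 H
  atom 10: C, bond orders sum to 2 (valence 4) → 2 H
  atom 11: C, bond orders sum to 2 (valence 4) → 2 H
  atom 12: C, bond orders sum to 2 (valence 4) → 2 H
  atom 13: C, bond orders sum to 3 (valence 4) → 1 H
  atom 14: C, bond orders sum to 2 (valence 4) → 2 H
  atom 15: C, bond orders sum to 1 (valence 4) → 3 H
  atom 16: C, bond orders sum to 2 (valence 4) → 2 H
  atom 17: C, bond orders sum to 4 (valence 4) → 0 H
  atom 18: O, bond orders sum to 1 (valence 2) → 1 H
  atom 19: O, bond orders sum to 2 (valence 2) → 0 H
Totals → C:15, H:29, N:1, O:3.
In Hill order: C15H29NO3.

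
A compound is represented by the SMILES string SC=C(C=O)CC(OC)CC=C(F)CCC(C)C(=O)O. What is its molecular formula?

Walk through each heavy atom and fill implicit hydrogens from standard valence (C 4, N 3, O 2, S 2, halogen 1):
  atom 1: S, bond orders sum to 1 (valence 2) → 1 H
  atom 2: C, bond orders sum to 3 (valence 4) → 1 H
  atom 3: C, bond orders sum to 4 (valence 4) → 0 H
  atom 4: C, bond orders sum to 3 (valence 4) → 1 H
  atom 5: O, bond orders sum to 2 (valence 2) → 0 H
  atom 6: C, bond orders sum to 2 (valence 4) → 2 H
  atom 7: C, bond orders sum to 3 (valence 4) → 1 H
  atom 8: O, bond orders sum to 2 (valence 2) → 0 H
  atom 9: C, bond orders sum to 1 (valence 4) → 3 H
  atom 10: C, bond orders sum to 2 (valence 4) → 2 H
  atom 11: C, bond orders sum to 3 (valence 4) → 1 H
  atom 12: C, bond orders sum to 4 (valence 4) → 0 H
  atom 13: F (halogen, monovalent) → 0 H
  atom 14: C, bond orders sum to 2 (valence 4) → 2 H
  atom 15: C, bond orders sum to 2 (valence 4) → 2 H
  atom 16: C, bond orders sum to 3 (valence 4) → 1 H
  atom 17: C, bond orders sum to 1 (valence 4) → 3 H
  atom 18: C, bond orders sum to 4 (valence 4) → 0 H
  atom 19: O, bond orders sum to 2 (valence 2) → 0 H
  atom 20: O, bond orders sum to 1 (valence 2) → 1 H
Totals → C:14, H:21, F:1, O:4, S:1.

C14H21FO4S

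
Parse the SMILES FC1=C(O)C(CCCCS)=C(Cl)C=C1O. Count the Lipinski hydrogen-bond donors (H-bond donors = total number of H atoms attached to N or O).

Donors: find every N or O and count the H atoms it carries.
  atom 4 (O): bond orders sum to 1 → 1 H
  atom 15 (O): bond orders sum to 1 → 1 H
Lipinski HBD = 2.

2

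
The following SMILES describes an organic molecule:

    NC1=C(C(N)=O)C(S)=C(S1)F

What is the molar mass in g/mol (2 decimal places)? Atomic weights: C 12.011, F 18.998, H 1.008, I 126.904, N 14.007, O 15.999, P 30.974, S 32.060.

First, the molecular formula is C5H5FN2OS2 (counting implicit H from valence).
  C: 5 × 12.011 = 60.055
  F: 1 × 18.998 = 18.998
  H: 5 × 1.008 = 5.040
  N: 2 × 14.007 = 28.014
  O: 1 × 15.999 = 15.999
  S: 2 × 32.060 = 64.120
Sum: 5×12.011 + 1×18.998 + 5×1.008 + 2×14.007 + 1×15.999 + 2×32.060 = 192.226 → 192.23 g/mol.

192.23 g/mol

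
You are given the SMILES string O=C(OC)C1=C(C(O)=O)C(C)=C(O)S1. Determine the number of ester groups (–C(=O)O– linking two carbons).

1

The ester motif appears at heavy-atom position 2 in the SMILES.
Other groups present: 1 carboxylic acid, 1 hydroxyl.
Ester count: 1.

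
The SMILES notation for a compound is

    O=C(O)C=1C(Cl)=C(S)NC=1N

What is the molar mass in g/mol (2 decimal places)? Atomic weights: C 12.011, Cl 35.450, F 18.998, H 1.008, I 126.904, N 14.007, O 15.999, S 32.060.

First, the molecular formula is C5H5ClN2O2S (counting implicit H from valence).
  C: 5 × 12.011 = 60.055
  Cl: 1 × 35.450 = 35.450
  H: 5 × 1.008 = 5.040
  N: 2 × 14.007 = 28.014
  O: 2 × 15.999 = 31.998
  S: 1 × 32.060 = 32.060
Sum: 5×12.011 + 1×35.450 + 5×1.008 + 2×14.007 + 2×15.999 + 1×32.060 = 192.617 → 192.62 g/mol.

192.62 g/mol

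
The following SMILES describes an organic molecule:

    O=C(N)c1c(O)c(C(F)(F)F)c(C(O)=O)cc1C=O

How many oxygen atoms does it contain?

5

Scan the SMILES for O atoms (remember two-letter symbols like Cl and Br are single atoms).
Oxygen count: 5.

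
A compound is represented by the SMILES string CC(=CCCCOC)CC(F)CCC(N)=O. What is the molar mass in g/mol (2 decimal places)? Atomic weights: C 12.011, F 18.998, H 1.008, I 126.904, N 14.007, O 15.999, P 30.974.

231.31 g/mol

First, the molecular formula is C12H22FNO2 (counting implicit H from valence).
  C: 12 × 12.011 = 144.132
  F: 1 × 18.998 = 18.998
  H: 22 × 1.008 = 22.176
  N: 1 × 14.007 = 14.007
  O: 2 × 15.999 = 31.998
Sum: 12×12.011 + 1×18.998 + 22×1.008 + 1×14.007 + 2×15.999 = 231.311 → 231.31 g/mol.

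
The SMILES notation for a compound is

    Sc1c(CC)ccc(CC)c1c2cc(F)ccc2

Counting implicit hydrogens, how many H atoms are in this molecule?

Walk through each heavy atom and fill implicit hydrogens from standard valence (C 4, N 3, O 2, S 2, halogen 1); for lowercase aromatic atoms, an aromatic c carries 1 H when it has two neighbours and 0 H with three, and aromatic n carries 0 H:
  atom 1: S, bond orders sum to 1 (valence 2) → 1 H
  atom 2: aromatic c, 3 neighbours → 0 H
  atom 3: aromatic c, 3 neighbours → 0 H
  atom 4: C, bond orders sum to 2 (valence 4) → 2 H
  atom 5: C, bond orders sum to 1 (valence 4) → 3 H
  atom 6: aromatic c, 2 neighbours → 1 H
  atom 7: aromatic c, 2 neighbours → 1 H
  atom 8: aromatic c, 3 neighbours → 0 H
  atom 9: C, bond orders sum to 2 (valence 4) → 2 H
  atom 10: C, bond orders sum to 1 (valence 4) → 3 H
  atom 11: aromatic c, 3 neighbours → 0 H
  atom 12: aromatic c, 3 neighbours → 0 H
  atom 13: aromatic c, 2 neighbours → 1 H
  atom 14: aromatic c, 3 neighbours → 0 H
  atom 15: F (halogen, monovalent) → 0 H
  atom 16: aromatic c, 2 neighbours → 1 H
  atom 17: aromatic c, 2 neighbours → 1 H
  atom 18: aromatic c, 2 neighbours → 1 H
Total hydrogens: 17.

17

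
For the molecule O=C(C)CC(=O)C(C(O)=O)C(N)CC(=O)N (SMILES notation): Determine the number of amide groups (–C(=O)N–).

1

The amide motif appears at heavy-atom position 14 in the SMILES.
Other groups present: 1 carboxylic acid, 2 ketone, 1 primary amine.
Amide count: 1.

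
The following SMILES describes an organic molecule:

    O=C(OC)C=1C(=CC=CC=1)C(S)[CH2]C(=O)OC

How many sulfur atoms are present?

1

Scan the SMILES for S atoms (remember two-letter symbols like Cl and Br are single atoms).
Sulfur count: 1.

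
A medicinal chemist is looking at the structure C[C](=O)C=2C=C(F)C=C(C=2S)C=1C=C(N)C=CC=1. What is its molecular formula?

C14H12FNOS

Walk through each heavy atom and fill implicit hydrogens from standard valence (C 4, N 3, O 2, S 2, halogen 1):
  atom 1: C, bond orders sum to 1 (valence 4) → 3 H
  atom 2: C with explicit H count 0
  atom 3: O, bond orders sum to 2 (valence 2) → 0 H
  atom 4: C, bond orders sum to 4 (valence 4) → 0 H
  atom 5: C, bond orders sum to 3 (valence 4) → 1 H
  atom 6: C, bond orders sum to 4 (valence 4) → 0 H
  atom 7: F (halogen, monovalent) → 0 H
  atom 8: C, bond orders sum to 3 (valence 4) → 1 H
  atom 9: C, bond orders sum to 4 (valence 4) → 0 H
  atom 10: C, bond orders sum to 4 (valence 4) → 0 H
  atom 11: S, bond orders sum to 1 (valence 2) → 1 H
  atom 12: C, bond orders sum to 4 (valence 4) → 0 H
  atom 13: C, bond orders sum to 3 (valence 4) → 1 H
  atom 14: C, bond orders sum to 4 (valence 4) → 0 H
  atom 15: N, bond orders sum to 1 (valence 3) → 2 H
  atom 16: C, bond orders sum to 3 (valence 4) → 1 H
  atom 17: C, bond orders sum to 3 (valence 4) → 1 H
  atom 18: C, bond orders sum to 3 (valence 4) → 1 H
Totals → C:14, H:12, F:1, N:1, O:1, S:1.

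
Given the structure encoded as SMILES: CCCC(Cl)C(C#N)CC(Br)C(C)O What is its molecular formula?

Walk through each heavy atom and fill implicit hydrogens from standard valence (C 4, N 3, O 2, S 2, halogen 1):
  atom 1: C, bond orders sum to 1 (valence 4) → 3 H
  atom 2: C, bond orders sum to 2 (valence 4) → 2 H
  atom 3: C, bond orders sum to 2 (valence 4) → 2 H
  atom 4: C, bond orders sum to 3 (valence 4) → 1 H
  atom 5: Cl (halogen, monovalent) → 0 H
  atom 6: C, bond orders sum to 3 (valence 4) → 1 H
  atom 7: C, bond orders sum to 4 (valence 4) → 0 H
  atom 8: N, bond orders sum to 3 (valence 3) → 0 H
  atom 9: C, bond orders sum to 2 (valence 4) → 2 H
  atom 10: C, bond orders sum to 3 (valence 4) → 1 H
  atom 11: Br (halogen, monovalent) → 0 H
  atom 12: C, bond orders sum to 3 (valence 4) → 1 H
  atom 13: C, bond orders sum to 1 (valence 4) → 3 H
  atom 14: O, bond orders sum to 1 (valence 2) → 1 H
Totals → C:10, H:17, Br:1, Cl:1, N:1, O:1.

C10H17BrClNO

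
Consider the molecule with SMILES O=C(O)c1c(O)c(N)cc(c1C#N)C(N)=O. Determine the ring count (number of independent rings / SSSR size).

1

In SMILES, each pair of matching ring-closure digits denotes one ring-closing bond; the number of such bonds equals the number of independent rings.
Ring-closure bonds here: 1.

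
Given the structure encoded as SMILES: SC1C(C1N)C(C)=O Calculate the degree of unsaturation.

2

Molecular formula: C5H9NOS.
DoU = (2C + 2 + N − H − X) / 2, where X is the halogen count and O/S are ignored.
    = (2·5 + 2 + 1 − 9 − 0) / 2 = 4 / 2 = 2.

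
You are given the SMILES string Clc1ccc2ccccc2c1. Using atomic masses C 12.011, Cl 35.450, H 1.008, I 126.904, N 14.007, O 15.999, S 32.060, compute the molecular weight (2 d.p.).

162.62 g/mol

First, the molecular formula is C10H7Cl (counting implicit H from valence).
  C: 10 × 12.011 = 120.110
  Cl: 1 × 35.450 = 35.450
  H: 7 × 1.008 = 7.056
Sum: 10×12.011 + 1×35.450 + 7×1.008 = 162.616 → 162.62 g/mol.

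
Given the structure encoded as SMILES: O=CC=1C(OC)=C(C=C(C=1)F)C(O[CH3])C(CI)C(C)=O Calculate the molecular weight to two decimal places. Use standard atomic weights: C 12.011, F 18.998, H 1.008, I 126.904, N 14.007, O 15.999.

First, the molecular formula is C14H16FIO4 (counting implicit H from valence).
  C: 14 × 12.011 = 168.154
  F: 1 × 18.998 = 18.998
  H: 16 × 1.008 = 16.128
  I: 1 × 126.904 = 126.904
  O: 4 × 15.999 = 63.996
Sum: 14×12.011 + 1×18.998 + 16×1.008 + 1×126.904 + 4×15.999 = 394.180 → 394.18 g/mol.

394.18 g/mol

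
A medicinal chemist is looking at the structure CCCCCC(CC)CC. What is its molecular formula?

C10H22

Walk through each heavy atom and fill implicit hydrogens from standard valence (C 4, N 3, O 2, S 2, halogen 1):
  atom 1: C, bond orders sum to 1 (valence 4) → 3 H
  atom 2: C, bond orders sum to 2 (valence 4) → 2 H
  atom 3: C, bond orders sum to 2 (valence 4) → 2 H
  atom 4: C, bond orders sum to 2 (valence 4) → 2 H
  atom 5: C, bond orders sum to 2 (valence 4) → 2 H
  atom 6: C, bond orders sum to 3 (valence 4) → 1 H
  atom 7: C, bond orders sum to 2 (valence 4) → 2 H
  atom 8: C, bond orders sum to 1 (valence 4) → 3 H
  atom 9: C, bond orders sum to 2 (valence 4) → 2 H
  atom 10: C, bond orders sum to 1 (valence 4) → 3 H
Totals → C:10, H:22.
In Hill order: C10H22.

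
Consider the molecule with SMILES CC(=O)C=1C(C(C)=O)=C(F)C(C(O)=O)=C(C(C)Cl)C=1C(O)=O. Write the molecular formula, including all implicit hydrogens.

Walk through each heavy atom and fill implicit hydrogens from standard valence (C 4, N 3, O 2, S 2, halogen 1):
  atom 1: C, bond orders sum to 1 (valence 4) → 3 H
  atom 2: C, bond orders sum to 4 (valence 4) → 0 H
  atom 3: O, bond orders sum to 2 (valence 2) → 0 H
  atom 4: C, bond orders sum to 4 (valence 4) → 0 H
  atom 5: C, bond orders sum to 4 (valence 4) → 0 H
  atom 6: C, bond orders sum to 4 (valence 4) → 0 H
  atom 7: C, bond orders sum to 1 (valence 4) → 3 H
  atom 8: O, bond orders sum to 2 (valence 2) → 0 H
  atom 9: C, bond orders sum to 4 (valence 4) → 0 H
  atom 10: F (halogen, monovalent) → 0 H
  atom 11: C, bond orders sum to 4 (valence 4) → 0 H
  atom 12: C, bond orders sum to 4 (valence 4) → 0 H
  atom 13: O, bond orders sum to 1 (valence 2) → 1 H
  atom 14: O, bond orders sum to 2 (valence 2) → 0 H
  atom 15: C, bond orders sum to 4 (valence 4) → 0 H
  atom 16: C, bond orders sum to 3 (valence 4) → 1 H
  atom 17: C, bond orders sum to 1 (valence 4) → 3 H
  atom 18: Cl (halogen, monovalent) → 0 H
  atom 19: C, bond orders sum to 4 (valence 4) → 0 H
  atom 20: C, bond orders sum to 4 (valence 4) → 0 H
  atom 21: O, bond orders sum to 1 (valence 2) → 1 H
  atom 22: O, bond orders sum to 2 (valence 2) → 0 H
Totals → C:14, H:12, Cl:1, F:1, O:6.
In Hill order: C14H12ClFO6.

C14H12ClFO6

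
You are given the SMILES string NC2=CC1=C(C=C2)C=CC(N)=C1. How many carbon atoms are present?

Count every carbon token in the SMILES (each C, including those in ring-closure positions and inside branches).
Carbon count: 10.

10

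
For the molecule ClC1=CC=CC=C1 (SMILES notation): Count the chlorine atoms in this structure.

Scan the SMILES for Cl atoms (remember two-letter symbols like Cl and Br are single atoms).
Chlorine count: 1.

1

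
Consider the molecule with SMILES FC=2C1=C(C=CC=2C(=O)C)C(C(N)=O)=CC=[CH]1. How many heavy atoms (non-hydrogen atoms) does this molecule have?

Every atom symbol written in the SMILES (organic subset) is one heavy atom; implicit H are not written.
Heavy atoms by element → C:13, F:1, N:1, O:2.
Total: 17.

17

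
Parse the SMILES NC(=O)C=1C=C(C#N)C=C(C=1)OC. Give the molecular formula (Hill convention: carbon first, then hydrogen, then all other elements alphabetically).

C9H8N2O2

Walk through each heavy atom and fill implicit hydrogens from standard valence (C 4, N 3, O 2, S 2, halogen 1):
  atom 1: N, bond orders sum to 1 (valence 3) → 2 H
  atom 2: C, bond orders sum to 4 (valence 4) → 0 H
  atom 3: O, bond orders sum to 2 (valence 2) → 0 H
  atom 4: C, bond orders sum to 4 (valence 4) → 0 H
  atom 5: C, bond orders sum to 3 (valence 4) → 1 H
  atom 6: C, bond orders sum to 4 (valence 4) → 0 H
  atom 7: C, bond orders sum to 4 (valence 4) → 0 H
  atom 8: N, bond orders sum to 3 (valence 3) → 0 H
  atom 9: C, bond orders sum to 3 (valence 4) → 1 H
  atom 10: C, bond orders sum to 4 (valence 4) → 0 H
  atom 11: C, bond orders sum to 3 (valence 4) → 1 H
  atom 12: O, bond orders sum to 2 (valence 2) → 0 H
  atom 13: C, bond orders sum to 1 (valence 4) → 3 H
Totals → C:9, H:8, N:2, O:2.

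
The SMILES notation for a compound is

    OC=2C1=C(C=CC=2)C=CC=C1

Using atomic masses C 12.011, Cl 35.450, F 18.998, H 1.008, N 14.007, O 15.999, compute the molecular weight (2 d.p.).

144.17 g/mol

First, the molecular formula is C10H8O (counting implicit H from valence).
  C: 10 × 12.011 = 120.110
  H: 8 × 1.008 = 8.064
  O: 1 × 15.999 = 15.999
Sum: 10×12.011 + 8×1.008 + 1×15.999 = 144.173 → 144.17 g/mol.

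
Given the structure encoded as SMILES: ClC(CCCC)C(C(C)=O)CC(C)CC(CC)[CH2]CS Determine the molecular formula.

Walk through each heavy atom and fill implicit hydrogens from standard valence (C 4, N 3, O 2, S 2, halogen 1):
  atom 1: Cl (halogen, monovalent) → 0 H
  atom 2: C, bond orders sum to 3 (valence 4) → 1 H
  atom 3: C, bond orders sum to 2 (valence 4) → 2 H
  atom 4: C, bond orders sum to 2 (valence 4) → 2 H
  atom 5: C, bond orders sum to 2 (valence 4) → 2 H
  atom 6: C, bond orders sum to 1 (valence 4) → 3 H
  atom 7: C, bond orders sum to 3 (valence 4) → 1 H
  atom 8: C, bond orders sum to 4 (valence 4) → 0 H
  atom 9: C, bond orders sum to 1 (valence 4) → 3 H
  atom 10: O, bond orders sum to 2 (valence 2) → 0 H
  atom 11: C, bond orders sum to 2 (valence 4) → 2 H
  atom 12: C, bond orders sum to 3 (valence 4) → 1 H
  atom 13: C, bond orders sum to 1 (valence 4) → 3 H
  atom 14: C, bond orders sum to 2 (valence 4) → 2 H
  atom 15: C, bond orders sum to 3 (valence 4) → 1 H
  atom 16: C, bond orders sum to 2 (valence 4) → 2 H
  atom 17: C, bond orders sum to 1 (valence 4) → 3 H
  atom 18: C with explicit H count 2
  atom 19: C, bond orders sum to 2 (valence 4) → 2 H
  atom 20: S, bond orders sum to 1 (valence 2) → 1 H
Totals → C:17, H:33, Cl:1, O:1, S:1.

C17H33ClOS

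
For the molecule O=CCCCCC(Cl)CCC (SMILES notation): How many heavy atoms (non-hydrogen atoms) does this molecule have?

11

Every atom symbol written in the SMILES (organic subset) is one heavy atom; implicit H are not written.
Heavy atoms by element → C:9, Cl:1, O:1.
Total: 11.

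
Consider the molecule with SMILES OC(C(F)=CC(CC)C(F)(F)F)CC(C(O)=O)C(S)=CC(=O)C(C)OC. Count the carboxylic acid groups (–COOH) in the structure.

The carboxylic acid motif appears at heavy-atom position 15 in the SMILES.
Other groups present: 2 alkene, 1 ether, 1 hydroxyl, 1 ketone, 1 thiol.
Carboxylic acid count: 1.

1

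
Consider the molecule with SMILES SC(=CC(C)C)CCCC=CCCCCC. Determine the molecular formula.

C15H28S

Walk through each heavy atom and fill implicit hydrogens from standard valence (C 4, N 3, O 2, S 2, halogen 1):
  atom 1: S, bond orders sum to 1 (valence 2) → 1 H
  atom 2: C, bond orders sum to 4 (valence 4) → 0 H
  atom 3: C, bond orders sum to 3 (valence 4) → 1 H
  atom 4: C, bond orders sum to 3 (valence 4) → 1 H
  atom 5: C, bond orders sum to 1 (valence 4) → 3 H
  atom 6: C, bond orders sum to 1 (valence 4) → 3 H
  atom 7: C, bond orders sum to 2 (valence 4) → 2 H
  atom 8: C, bond orders sum to 2 (valence 4) → 2 H
  atom 9: C, bond orders sum to 2 (valence 4) → 2 H
  atom 10: C, bond orders sum to 3 (valence 4) → 1 H
  atom 11: C, bond orders sum to 3 (valence 4) → 1 H
  atom 12: C, bond orders sum to 2 (valence 4) → 2 H
  atom 13: C, bond orders sum to 2 (valence 4) → 2 H
  atom 14: C, bond orders sum to 2 (valence 4) → 2 H
  atom 15: C, bond orders sum to 2 (valence 4) → 2 H
  atom 16: C, bond orders sum to 1 (valence 4) → 3 H
Totals → C:15, H:28, S:1.
In Hill order: C15H28S.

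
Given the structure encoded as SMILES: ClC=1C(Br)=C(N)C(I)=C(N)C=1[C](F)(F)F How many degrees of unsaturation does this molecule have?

Molecular formula: C7H4BrClF3IN2.
DoU = (2C + 2 + N − H − X) / 2, where X is the halogen count and O/S are ignored.
    = (2·7 + 2 + 2 − 4 − 6) / 2 = 8 / 2 = 4.

4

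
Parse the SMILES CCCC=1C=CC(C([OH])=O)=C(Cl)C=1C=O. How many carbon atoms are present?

Count every carbon token in the SMILES (each C, including those in ring-closure positions and inside branches).
Carbon count: 11.

11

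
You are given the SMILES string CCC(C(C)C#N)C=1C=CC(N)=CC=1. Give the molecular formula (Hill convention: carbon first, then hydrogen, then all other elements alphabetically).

Walk through each heavy atom and fill implicit hydrogens from standard valence (C 4, N 3, O 2, S 2, halogen 1):
  atom 1: C, bond orders sum to 1 (valence 4) → 3 H
  atom 2: C, bond orders sum to 2 (valence 4) → 2 H
  atom 3: C, bond orders sum to 3 (valence 4) → 1 H
  atom 4: C, bond orders sum to 3 (valence 4) → 1 H
  atom 5: C, bond orders sum to 1 (valence 4) → 3 H
  atom 6: C, bond orders sum to 4 (valence 4) → 0 H
  atom 7: N, bond orders sum to 3 (valence 3) → 0 H
  atom 8: C, bond orders sum to 4 (valence 4) → 0 H
  atom 9: C, bond orders sum to 3 (valence 4) → 1 H
  atom 10: C, bond orders sum to 3 (valence 4) → 1 H
  atom 11: C, bond orders sum to 4 (valence 4) → 0 H
  atom 12: N, bond orders sum to 1 (valence 3) → 2 H
  atom 13: C, bond orders sum to 3 (valence 4) → 1 H
  atom 14: C, bond orders sum to 3 (valence 4) → 1 H
Totals → C:12, H:16, N:2.

C12H16N2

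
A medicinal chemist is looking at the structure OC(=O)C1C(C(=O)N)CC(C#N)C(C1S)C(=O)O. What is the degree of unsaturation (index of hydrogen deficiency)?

6

Degree of unsaturation = (number of rings) + (number of π bonds).
Ring closures in the SMILES: 1.
π bonds: 3 double bonds (each 1 DoU), 1 triple bond (each 2 DoU) → 5 DoU from unsaturation.
Total DoU = 1 + 5 = 6.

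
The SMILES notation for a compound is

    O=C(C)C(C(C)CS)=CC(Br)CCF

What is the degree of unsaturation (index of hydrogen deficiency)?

2

Degree of unsaturation = (number of rings) + (number of π bonds).
Ring closures in the SMILES: 0.
π bonds: 2 double bonds (each 1 DoU) → 2 DoU from unsaturation.
Total DoU = 0 + 2 = 2.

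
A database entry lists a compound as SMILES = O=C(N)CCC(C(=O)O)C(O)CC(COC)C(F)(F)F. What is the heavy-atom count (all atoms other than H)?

20

Every atom symbol written in the SMILES (organic subset) is one heavy atom; implicit H are not written.
Heavy atoms by element → C:11, F:3, N:1, O:5.
Total: 20.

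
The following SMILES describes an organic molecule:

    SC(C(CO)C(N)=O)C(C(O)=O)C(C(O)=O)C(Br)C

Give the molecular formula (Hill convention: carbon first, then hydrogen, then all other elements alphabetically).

Walk through each heavy atom and fill implicit hydrogens from standard valence (C 4, N 3, O 2, S 2, halogen 1):
  atom 1: S, bond orders sum to 1 (valence 2) → 1 H
  atom 2: C, bond orders sum to 3 (valence 4) → 1 H
  atom 3: C, bond orders sum to 3 (valence 4) → 1 H
  atom 4: C, bond orders sum to 2 (valence 4) → 2 H
  atom 5: O, bond orders sum to 1 (valence 2) → 1 H
  atom 6: C, bond orders sum to 4 (valence 4) → 0 H
  atom 7: N, bond orders sum to 1 (valence 3) → 2 H
  atom 8: O, bond orders sum to 2 (valence 2) → 0 H
  atom 9: C, bond orders sum to 3 (valence 4) → 1 H
  atom 10: C, bond orders sum to 4 (valence 4) → 0 H
  atom 11: O, bond orders sum to 1 (valence 2) → 1 H
  atom 12: O, bond orders sum to 2 (valence 2) → 0 H
  atom 13: C, bond orders sum to 3 (valence 4) → 1 H
  atom 14: C, bond orders sum to 4 (valence 4) → 0 H
  atom 15: O, bond orders sum to 1 (valence 2) → 1 H
  atom 16: O, bond orders sum to 2 (valence 2) → 0 H
  atom 17: C, bond orders sum to 3 (valence 4) → 1 H
  atom 18: Br (halogen, monovalent) → 0 H
  atom 19: C, bond orders sum to 1 (valence 4) → 3 H
Totals → C:10, H:16, Br:1, N:1, O:6, S:1.
In Hill order: C10H16BrNO6S.

C10H16BrNO6S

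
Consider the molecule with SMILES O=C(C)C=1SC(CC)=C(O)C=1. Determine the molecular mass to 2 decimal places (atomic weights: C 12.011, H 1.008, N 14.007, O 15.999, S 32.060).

170.23 g/mol

First, the molecular formula is C8H10O2S (counting implicit H from valence).
  C: 8 × 12.011 = 96.088
  H: 10 × 1.008 = 10.080
  O: 2 × 15.999 = 31.998
  S: 1 × 32.060 = 32.060
Sum: 8×12.011 + 10×1.008 + 2×15.999 + 1×32.060 = 170.226 → 170.23 g/mol.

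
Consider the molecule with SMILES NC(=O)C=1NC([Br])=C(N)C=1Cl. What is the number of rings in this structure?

In SMILES, each pair of matching ring-closure digits denotes one ring-closing bond; the number of such bonds equals the number of independent rings.
Ring-closure bonds here: 1.

1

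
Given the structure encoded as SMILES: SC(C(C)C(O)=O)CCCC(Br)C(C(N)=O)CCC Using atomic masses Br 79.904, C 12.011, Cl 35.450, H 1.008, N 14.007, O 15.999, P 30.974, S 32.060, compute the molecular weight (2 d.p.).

354.30 g/mol

First, the molecular formula is C13H24BrNO3S (counting implicit H from valence).
  Br: 1 × 79.904 = 79.904
  C: 13 × 12.011 = 156.143
  H: 24 × 1.008 = 24.192
  N: 1 × 14.007 = 14.007
  O: 3 × 15.999 = 47.997
  S: 1 × 32.060 = 32.060
Sum: 1×79.904 + 13×12.011 + 24×1.008 + 1×14.007 + 3×15.999 + 1×32.060 = 354.303 → 354.30 g/mol.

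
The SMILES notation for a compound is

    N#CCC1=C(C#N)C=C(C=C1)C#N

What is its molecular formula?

C10H5N3

Walk through each heavy atom and fill implicit hydrogens from standard valence (C 4, N 3, O 2, S 2, halogen 1):
  atom 1: N, bond orders sum to 3 (valence 3) → 0 H
  atom 2: C, bond orders sum to 4 (valence 4) → 0 H
  atom 3: C, bond orders sum to 2 (valence 4) → 2 H
  atom 4: C, bond orders sum to 4 (valence 4) → 0 H
  atom 5: C, bond orders sum to 4 (valence 4) → 0 H
  atom 6: C, bond orders sum to 4 (valence 4) → 0 H
  atom 7: N, bond orders sum to 3 (valence 3) → 0 H
  atom 8: C, bond orders sum to 3 (valence 4) → 1 H
  atom 9: C, bond orders sum to 4 (valence 4) → 0 H
  atom 10: C, bond orders sum to 3 (valence 4) → 1 H
  atom 11: C, bond orders sum to 3 (valence 4) → 1 H
  atom 12: C, bond orders sum to 4 (valence 4) → 0 H
  atom 13: N, bond orders sum to 3 (valence 3) → 0 H
Totals → C:10, H:5, N:3.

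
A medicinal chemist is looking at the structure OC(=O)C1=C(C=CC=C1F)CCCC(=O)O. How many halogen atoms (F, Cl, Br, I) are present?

Halogen atoms appear at heavy-atom position 10 (1×F).
Other groups present: 2 carboxylic acid.
Halogen count: 1.

1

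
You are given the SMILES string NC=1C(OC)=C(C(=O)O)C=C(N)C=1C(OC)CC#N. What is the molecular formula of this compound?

C12H15N3O4

Walk through each heavy atom and fill implicit hydrogens from standard valence (C 4, N 3, O 2, S 2, halogen 1):
  atom 1: N, bond orders sum to 1 (valence 3) → 2 H
  atom 2: C, bond orders sum to 4 (valence 4) → 0 H
  atom 3: C, bond orders sum to 4 (valence 4) → 0 H
  atom 4: O, bond orders sum to 2 (valence 2) → 0 H
  atom 5: C, bond orders sum to 1 (valence 4) → 3 H
  atom 6: C, bond orders sum to 4 (valence 4) → 0 H
  atom 7: C, bond orders sum to 4 (valence 4) → 0 H
  atom 8: O, bond orders sum to 2 (valence 2) → 0 H
  atom 9: O, bond orders sum to 1 (valence 2) → 1 H
  atom 10: C, bond orders sum to 3 (valence 4) → 1 H
  atom 11: C, bond orders sum to 4 (valence 4) → 0 H
  atom 12: N, bond orders sum to 1 (valence 3) → 2 H
  atom 13: C, bond orders sum to 4 (valence 4) → 0 H
  atom 14: C, bond orders sum to 3 (valence 4) → 1 H
  atom 15: O, bond orders sum to 2 (valence 2) → 0 H
  atom 16: C, bond orders sum to 1 (valence 4) → 3 H
  atom 17: C, bond orders sum to 2 (valence 4) → 2 H
  atom 18: C, bond orders sum to 4 (valence 4) → 0 H
  atom 19: N, bond orders sum to 3 (valence 3) → 0 H
Totals → C:12, H:15, N:3, O:4.
In Hill order: C12H15N3O4.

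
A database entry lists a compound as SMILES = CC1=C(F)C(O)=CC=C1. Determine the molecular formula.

Walk through each heavy atom and fill implicit hydrogens from standard valence (C 4, N 3, O 2, S 2, halogen 1):
  atom 1: C, bond orders sum to 1 (valence 4) → 3 H
  atom 2: C, bond orders sum to 4 (valence 4) → 0 H
  atom 3: C, bond orders sum to 4 (valence 4) → 0 H
  atom 4: F (halogen, monovalent) → 0 H
  atom 5: C, bond orders sum to 4 (valence 4) → 0 H
  atom 6: O, bond orders sum to 1 (valence 2) → 1 H
  atom 7: C, bond orders sum to 3 (valence 4) → 1 H
  atom 8: C, bond orders sum to 3 (valence 4) → 1 H
  atom 9: C, bond orders sum to 3 (valence 4) → 1 H
Totals → C:7, H:7, F:1, O:1.
In Hill order: C7H7FO.

C7H7FO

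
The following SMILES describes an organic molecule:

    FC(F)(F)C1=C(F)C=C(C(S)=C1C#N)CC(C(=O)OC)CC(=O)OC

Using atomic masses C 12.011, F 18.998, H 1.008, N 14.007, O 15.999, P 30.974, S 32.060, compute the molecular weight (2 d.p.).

379.32 g/mol

First, the molecular formula is C15H13F4NO4S (counting implicit H from valence).
  C: 15 × 12.011 = 180.165
  F: 4 × 18.998 = 75.992
  H: 13 × 1.008 = 13.104
  N: 1 × 14.007 = 14.007
  O: 4 × 15.999 = 63.996
  S: 1 × 32.060 = 32.060
Sum: 15×12.011 + 4×18.998 + 13×1.008 + 1×14.007 + 4×15.999 + 1×32.060 = 379.324 → 379.32 g/mol.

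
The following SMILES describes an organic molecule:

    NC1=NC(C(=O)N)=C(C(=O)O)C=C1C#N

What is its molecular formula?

Walk through each heavy atom and fill implicit hydrogens from standard valence (C 4, N 3, O 2, S 2, halogen 1):
  atom 1: N, bond orders sum to 1 (valence 3) → 2 H
  atom 2: C, bond orders sum to 4 (valence 4) → 0 H
  atom 3: N, bond orders sum to 3 (valence 3) → 0 H
  atom 4: C, bond orders sum to 4 (valence 4) → 0 H
  atom 5: C, bond orders sum to 4 (valence 4) → 0 H
  atom 6: O, bond orders sum to 2 (valence 2) → 0 H
  atom 7: N, bond orders sum to 1 (valence 3) → 2 H
  atom 8: C, bond orders sum to 4 (valence 4) → 0 H
  atom 9: C, bond orders sum to 4 (valence 4) → 0 H
  atom 10: O, bond orders sum to 2 (valence 2) → 0 H
  atom 11: O, bond orders sum to 1 (valence 2) → 1 H
  atom 12: C, bond orders sum to 3 (valence 4) → 1 H
  atom 13: C, bond orders sum to 4 (valence 4) → 0 H
  atom 14: C, bond orders sum to 4 (valence 4) → 0 H
  atom 15: N, bond orders sum to 3 (valence 3) → 0 H
Totals → C:8, H:6, N:4, O:3.

C8H6N4O3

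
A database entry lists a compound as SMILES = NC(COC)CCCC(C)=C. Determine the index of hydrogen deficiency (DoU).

1

Degree of unsaturation = (number of rings) + (number of π bonds).
Ring closures in the SMILES: 0.
π bonds: 1 double bond (each 1 DoU) → 1 DoU from unsaturation.
Total DoU = 0 + 1 = 1.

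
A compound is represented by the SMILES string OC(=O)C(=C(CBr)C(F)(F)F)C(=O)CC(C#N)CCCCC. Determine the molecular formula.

Walk through each heavy atom and fill implicit hydrogens from standard valence (C 4, N 3, O 2, S 2, halogen 1):
  atom 1: O, bond orders sum to 1 (valence 2) → 1 H
  atom 2: C, bond orders sum to 4 (valence 4) → 0 H
  atom 3: O, bond orders sum to 2 (valence 2) → 0 H
  atom 4: C, bond orders sum to 4 (valence 4) → 0 H
  atom 5: C, bond orders sum to 4 (valence 4) → 0 H
  atom 6: C, bond orders sum to 2 (valence 4) → 2 H
  atom 7: Br (halogen, monovalent) → 0 H
  atom 8: C, bond orders sum to 4 (valence 4) → 0 H
  atom 9: F (halogen, monovalent) → 0 H
  atom 10: F (halogen, monovalent) → 0 H
  atom 11: F (halogen, monovalent) → 0 H
  atom 12: C, bond orders sum to 4 (valence 4) → 0 H
  atom 13: O, bond orders sum to 2 (valence 2) → 0 H
  atom 14: C, bond orders sum to 2 (valence 4) → 2 H
  atom 15: C, bond orders sum to 3 (valence 4) → 1 H
  atom 16: C, bond orders sum to 4 (valence 4) → 0 H
  atom 17: N, bond orders sum to 3 (valence 3) → 0 H
  atom 18: C, bond orders sum to 2 (valence 4) → 2 H
  atom 19: C, bond orders sum to 2 (valence 4) → 2 H
  atom 20: C, bond orders sum to 2 (valence 4) → 2 H
  atom 21: C, bond orders sum to 2 (valence 4) → 2 H
  atom 22: C, bond orders sum to 1 (valence 4) → 3 H
Totals → C:14, H:17, Br:1, F:3, N:1, O:3.
In Hill order: C14H17BrF3NO3.

C14H17BrF3NO3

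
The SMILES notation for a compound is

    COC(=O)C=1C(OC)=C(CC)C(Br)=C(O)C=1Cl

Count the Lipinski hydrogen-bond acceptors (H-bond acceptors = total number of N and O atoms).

N atoms: 0; O atoms: 4.
Lipinski HBA = 0 + 4 = 4.

4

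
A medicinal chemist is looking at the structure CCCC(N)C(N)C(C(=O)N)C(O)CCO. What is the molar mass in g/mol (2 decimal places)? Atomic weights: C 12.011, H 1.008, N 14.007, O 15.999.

First, the molecular formula is C10H23N3O3 (counting implicit H from valence).
  C: 10 × 12.011 = 120.110
  H: 23 × 1.008 = 23.184
  N: 3 × 14.007 = 42.021
  O: 3 × 15.999 = 47.997
Sum: 10×12.011 + 23×1.008 + 3×14.007 + 3×15.999 = 233.312 → 233.31 g/mol.

233.31 g/mol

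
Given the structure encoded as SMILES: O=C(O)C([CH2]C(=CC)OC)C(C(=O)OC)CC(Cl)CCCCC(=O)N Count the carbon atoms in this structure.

17

Count every carbon token in the SMILES (each C, including those in ring-closure positions and inside branches).
Carbon count: 17.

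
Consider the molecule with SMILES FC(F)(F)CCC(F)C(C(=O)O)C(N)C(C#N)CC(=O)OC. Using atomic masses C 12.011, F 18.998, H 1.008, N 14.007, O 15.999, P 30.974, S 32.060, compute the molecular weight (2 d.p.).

328.26 g/mol

First, the molecular formula is C12H16F4N2O4 (counting implicit H from valence).
  C: 12 × 12.011 = 144.132
  F: 4 × 18.998 = 75.992
  H: 16 × 1.008 = 16.128
  N: 2 × 14.007 = 28.014
  O: 4 × 15.999 = 63.996
Sum: 12×12.011 + 4×18.998 + 16×1.008 + 2×14.007 + 4×15.999 = 328.262 → 328.26 g/mol.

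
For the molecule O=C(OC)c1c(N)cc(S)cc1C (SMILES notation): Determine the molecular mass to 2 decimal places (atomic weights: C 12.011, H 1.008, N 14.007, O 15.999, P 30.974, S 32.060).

First, the molecular formula is C9H11NO2S (counting implicit H from valence).
  C: 9 × 12.011 = 108.099
  H: 11 × 1.008 = 11.088
  N: 1 × 14.007 = 14.007
  O: 2 × 15.999 = 31.998
  S: 1 × 32.060 = 32.060
Sum: 9×12.011 + 11×1.008 + 1×14.007 + 2×15.999 + 1×32.060 = 197.252 → 197.25 g/mol.

197.25 g/mol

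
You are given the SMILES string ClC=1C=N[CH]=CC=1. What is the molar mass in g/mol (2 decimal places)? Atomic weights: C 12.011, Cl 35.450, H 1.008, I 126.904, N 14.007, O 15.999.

First, the molecular formula is C5H4ClN (counting implicit H from valence).
  C: 5 × 12.011 = 60.055
  Cl: 1 × 35.450 = 35.450
  H: 4 × 1.008 = 4.032
  N: 1 × 14.007 = 14.007
Sum: 5×12.011 + 1×35.450 + 4×1.008 + 1×14.007 = 113.544 → 113.54 g/mol.

113.54 g/mol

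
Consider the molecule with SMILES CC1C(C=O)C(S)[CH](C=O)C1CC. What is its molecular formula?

C10H16O2S

Walk through each heavy atom and fill implicit hydrogens from standard valence (C 4, N 3, O 2, S 2, halogen 1):
  atom 1: C, bond orders sum to 1 (valence 4) → 3 H
  atom 2: C, bond orders sum to 3 (valence 4) → 1 H
  atom 3: C, bond orders sum to 3 (valence 4) → 1 H
  atom 4: C, bond orders sum to 3 (valence 4) → 1 H
  atom 5: O, bond orders sum to 2 (valence 2) → 0 H
  atom 6: C, bond orders sum to 3 (valence 4) → 1 H
  atom 7: S, bond orders sum to 1 (valence 2) → 1 H
  atom 8: C with explicit H count 1
  atom 9: C, bond orders sum to 3 (valence 4) → 1 H
  atom 10: O, bond orders sum to 2 (valence 2) → 0 H
  atom 11: C, bond orders sum to 3 (valence 4) → 1 H
  atom 12: C, bond orders sum to 2 (valence 4) → 2 H
  atom 13: C, bond orders sum to 1 (valence 4) → 3 H
Totals → C:10, H:16, O:2, S:1.
In Hill order: C10H16O2S.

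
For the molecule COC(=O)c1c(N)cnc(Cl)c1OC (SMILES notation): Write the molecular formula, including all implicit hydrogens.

C8H9ClN2O3

Walk through each heavy atom and fill implicit hydrogens from standard valence (C 4, N 3, O 2, S 2, halogen 1); for lowercase aromatic atoms, an aromatic c carries 1 H when it has two neighbours and 0 H with three, and aromatic n carries 0 H:
  atom 1: C, bond orders sum to 1 (valence 4) → 3 H
  atom 2: O, bond orders sum to 2 (valence 2) → 0 H
  atom 3: C, bond orders sum to 4 (valence 4) → 0 H
  atom 4: O, bond orders sum to 2 (valence 2) → 0 H
  atom 5: aromatic c, 3 neighbours → 0 H
  atom 6: aromatic c, 3 neighbours → 0 H
  atom 7: N, bond orders sum to 1 (valence 3) → 2 H
  atom 8: aromatic c, 2 neighbours → 1 H
  atom 9: aromatic n, 2 neighbours → 0 H
  atom 10: aromatic c, 3 neighbours → 0 H
  atom 11: Cl (halogen, monovalent) → 0 H
  atom 12: aromatic c, 3 neighbours → 0 H
  atom 13: O, bond orders sum to 2 (valence 2) → 0 H
  atom 14: C, bond orders sum to 1 (valence 4) → 3 H
Totals → C:8, H:9, Cl:1, N:2, O:3.
In Hill order: C8H9ClN2O3.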